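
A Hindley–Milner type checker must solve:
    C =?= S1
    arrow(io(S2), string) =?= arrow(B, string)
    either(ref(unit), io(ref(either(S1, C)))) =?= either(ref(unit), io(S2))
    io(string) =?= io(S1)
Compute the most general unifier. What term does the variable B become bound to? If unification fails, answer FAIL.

Bind C := S1; substituting into the one remaining equation that mentions C gives: either(ref(unit), io(ref(either(S1, S1)))) =?= either(ref(unit), io(S2)).
Decompose arrow/2: io(S2) =?= B,  string =?= string.
Bind B := io(S2); no other remaining equation mentions B.
Delete trivial equation string =?= string.
Decompose either/2: ref(unit) =?= ref(unit),  io(ref(either(S1, S1))) =?= io(S2).
Delete trivial equation ref(unit) =?= ref(unit).
Decompose io/1: ref(either(S1, S1)) =?= S2.
Bind S2 := ref(either(S1, S1)); no other remaining equation mentions S2. Substituting into the earlier binding gives B := io(ref(either(S1, S1))).
Decompose io/1: string =?= S1.
Bind S1 := string. Substituting into the earlier bindings gives C := string, B := io(ref(either(string, string))), S2 := ref(either(string, string)).
MGU = { C := string, B := io(ref(either(string, string))), S2 := ref(either(string, string)), S1 := string }, so B := io(ref(either(string, string))).

io(ref(either(string, string)))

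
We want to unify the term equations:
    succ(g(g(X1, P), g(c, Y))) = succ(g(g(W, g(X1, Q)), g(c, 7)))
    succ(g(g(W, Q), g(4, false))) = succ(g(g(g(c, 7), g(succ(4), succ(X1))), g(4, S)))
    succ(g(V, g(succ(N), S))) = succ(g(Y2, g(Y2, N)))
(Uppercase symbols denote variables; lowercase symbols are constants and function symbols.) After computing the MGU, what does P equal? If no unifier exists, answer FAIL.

g(g(c, 7), g(succ(4), succ(g(c, 7))))

Decompose succ/1: g(g(X1, P), g(c, Y)) = g(g(W, g(X1, Q)), g(c, 7)).
Decompose g/2: g(X1, P) = g(W, g(X1, Q)),  g(c, Y) = g(c, 7).
Decompose g/2: X1 = W,  P = g(X1, Q).
Bind X1 := W; substituting into the 2 remaining equations that mention X1 gives: P = g(W, Q),  succ(g(g(W, Q), g(4, false))) = succ(g(g(g(c, 7), g(succ(4), succ(W))), g(4, S))).
Bind P := g(W, Q); no other remaining equation mentions P.
Decompose g/2: c = c,  Y = 7.
Delete trivial equation c = c.
Bind Y := 7; no other remaining equation mentions Y.
Decompose succ/1: g(g(W, Q), g(4, false)) = g(g(g(c, 7), g(succ(4), succ(W))), g(4, S)).
Decompose g/2: g(W, Q) = g(g(c, 7), g(succ(4), succ(W))),  g(4, false) = g(4, S).
Decompose g/2: W = g(c, 7),  Q = g(succ(4), succ(W)).
Bind W := g(c, 7); substituting into the one remaining equation that mentions W gives: Q = g(succ(4), succ(g(c, 7))). Substituting into the earlier bindings gives X1 := g(c, 7), P := g(g(c, 7), Q).
Bind Q := g(succ(4), succ(g(c, 7))); no other remaining equation mentions Q. Substituting into the earlier binding gives P := g(g(c, 7), g(succ(4), succ(g(c, 7)))).
Decompose g/2: 4 = 4,  false = S.
Delete trivial equation 4 = 4.
Bind S := false; substituting into the remaining equation gives: succ(g(V, g(succ(N), false))) = succ(g(Y2, g(Y2, N))).
Decompose succ/1: g(V, g(succ(N), false)) = g(Y2, g(Y2, N)).
Decompose g/2: V = Y2,  g(succ(N), false) = g(Y2, N).
Bind V := Y2; no other remaining equation mentions V.
Decompose g/2: succ(N) = Y2,  false = N.
Bind Y2 := succ(N); no other remaining equation mentions Y2. Substituting into the earlier binding gives V := succ(N).
Bind N := false. Substituting into the earlier bindings gives V := succ(false), Y2 := succ(false).
MGU = { X1 ↦ g(c, 7), P ↦ g(g(c, 7), g(succ(4), succ(g(c, 7)))), Y ↦ 7, W ↦ g(c, 7), Q ↦ g(succ(4), succ(g(c, 7))), S ↦ false, V ↦ succ(false), Y2 ↦ succ(false), N ↦ false }, so P ↦ g(g(c, 7), g(succ(4), succ(g(c, 7)))).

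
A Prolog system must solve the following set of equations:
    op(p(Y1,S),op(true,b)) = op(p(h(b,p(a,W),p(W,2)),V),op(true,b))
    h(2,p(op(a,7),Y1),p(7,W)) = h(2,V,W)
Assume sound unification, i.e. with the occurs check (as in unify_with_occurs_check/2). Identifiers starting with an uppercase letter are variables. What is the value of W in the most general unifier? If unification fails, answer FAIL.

Decompose op/2: p(Y1,S) = p(h(b,p(a,W),p(W,2)),V),  op(true,b) = op(true,b).
Decompose p/2: Y1 = h(b,p(a,W),p(W,2)),  S = V.
Bind Y1 := h(b,p(a,W),p(W,2)); substituting into the one remaining equation that mentions Y1 gives: h(2,p(op(a,7),h(b,p(a,W),p(W,2))),p(7,W)) = h(2,V,W).
Bind S := V; no other remaining equation mentions S.
Delete trivial equation op(true,b) = op(true,b).
Decompose h/3: 2 = 2,  p(op(a,7),h(b,p(a,W),p(W,2))) = V,  p(7,W) = W.
Delete trivial equation 2 = 2.
Bind V := p(op(a,7),h(b,p(a,W),p(W,2))); no other remaining equation mentions V. Substituting into the earlier binding gives S := p(op(a,7),h(b,p(a,W),p(W,2))).
Occurs check fails: W occurs in p(7,W); the equation W = p(7,W) has no finite solution.

FAIL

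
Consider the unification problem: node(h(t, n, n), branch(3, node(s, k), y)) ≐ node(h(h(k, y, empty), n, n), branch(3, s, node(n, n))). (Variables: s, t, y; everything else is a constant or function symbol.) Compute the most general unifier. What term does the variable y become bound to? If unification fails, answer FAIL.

FAIL

Decompose node/2: h(t, n, n) ≐ h(h(k, y, empty), n, n),  branch(3, node(s, k), y) ≐ branch(3, s, node(n, n)).
Decompose h/3: t ≐ h(k, y, empty),  n ≐ n,  n ≐ n.
Bind t := h(k, y, empty); no other remaining equation mentions t.
Delete trivial equation n ≐ n.
Delete trivial equation n ≐ n.
Decompose branch/3: 3 ≐ 3,  node(s, k) ≐ s,  y ≐ node(n, n).
Delete trivial equation 3 ≐ 3.
Occurs check fails: s occurs in node(s, k); the equation s ≐ node(s, k) has no finite solution.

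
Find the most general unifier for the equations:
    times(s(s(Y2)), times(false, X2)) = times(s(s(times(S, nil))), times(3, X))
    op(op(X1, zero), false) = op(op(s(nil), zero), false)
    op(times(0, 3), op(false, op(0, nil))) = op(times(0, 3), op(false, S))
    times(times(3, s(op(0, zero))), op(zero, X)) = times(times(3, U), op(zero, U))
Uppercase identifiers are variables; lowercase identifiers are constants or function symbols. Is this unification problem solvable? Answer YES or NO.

Decompose times/2: s(s(Y2)) = s(s(times(S, nil))),  times(false, X2) = times(3, X).
Decompose s/1: s(Y2) = s(times(S, nil)).
Decompose s/1: Y2 = times(S, nil).
Bind Y2 := times(S, nil); no other remaining equation mentions Y2.
Decompose times/2: false = 3,  X2 = X.
Clash: constants false and 3 differ; no unifier exists.

NO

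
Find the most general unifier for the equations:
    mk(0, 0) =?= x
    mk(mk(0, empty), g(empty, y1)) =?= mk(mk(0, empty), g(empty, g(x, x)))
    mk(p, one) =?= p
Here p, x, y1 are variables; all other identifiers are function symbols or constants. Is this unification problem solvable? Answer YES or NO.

NO

Bind x := mk(0, 0); substituting into the one remaining equation that mentions x gives: mk(mk(0, empty), g(empty, y1)) =?= mk(mk(0, empty), g(empty, g(mk(0, 0), mk(0, 0)))).
Decompose mk/2: mk(0, empty) =?= mk(0, empty),  g(empty, y1) =?= g(empty, g(mk(0, 0), mk(0, 0))).
Delete trivial equation mk(0, empty) =?= mk(0, empty).
Decompose g/2: empty =?= empty,  y1 =?= g(mk(0, 0), mk(0, 0)).
Delete trivial equation empty =?= empty.
Bind y1 := g(mk(0, 0), mk(0, 0)); no other remaining equation mentions y1.
Occurs check fails: p occurs in mk(p, one); the equation p =?= mk(p, one) has no finite solution.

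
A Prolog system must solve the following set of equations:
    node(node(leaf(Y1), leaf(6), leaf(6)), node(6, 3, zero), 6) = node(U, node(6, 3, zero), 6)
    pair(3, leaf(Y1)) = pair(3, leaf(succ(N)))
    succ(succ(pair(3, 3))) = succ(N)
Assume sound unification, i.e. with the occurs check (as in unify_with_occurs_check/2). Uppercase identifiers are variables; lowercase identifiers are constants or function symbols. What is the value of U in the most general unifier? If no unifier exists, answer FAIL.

node(leaf(succ(succ(pair(3, 3)))), leaf(6), leaf(6))

Decompose node/3: node(leaf(Y1), leaf(6), leaf(6)) = U,  node(6, 3, zero) = node(6, 3, zero),  6 = 6.
Bind U := node(leaf(Y1), leaf(6), leaf(6)); no other remaining equation mentions U.
Delete trivial equation node(6, 3, zero) = node(6, 3, zero).
Delete trivial equation 6 = 6.
Decompose pair/2: 3 = 3,  leaf(Y1) = leaf(succ(N)).
Delete trivial equation 3 = 3.
Decompose leaf/1: Y1 = succ(N).
Bind Y1 := succ(N); no other remaining equation mentions Y1. Substituting into the earlier binding gives U := node(leaf(succ(N)), leaf(6), leaf(6)).
Decompose succ/1: succ(pair(3, 3)) = N.
Bind N := succ(pair(3, 3)). Substituting into the earlier bindings gives U := node(leaf(succ(succ(pair(3, 3)))), leaf(6), leaf(6)), Y1 := succ(succ(pair(3, 3))).
MGU = { U ↦ node(leaf(succ(succ(pair(3, 3)))), leaf(6), leaf(6)), Y1 ↦ succ(succ(pair(3, 3))), N ↦ succ(pair(3, 3)) }, so U ↦ node(leaf(succ(succ(pair(3, 3)))), leaf(6), leaf(6)).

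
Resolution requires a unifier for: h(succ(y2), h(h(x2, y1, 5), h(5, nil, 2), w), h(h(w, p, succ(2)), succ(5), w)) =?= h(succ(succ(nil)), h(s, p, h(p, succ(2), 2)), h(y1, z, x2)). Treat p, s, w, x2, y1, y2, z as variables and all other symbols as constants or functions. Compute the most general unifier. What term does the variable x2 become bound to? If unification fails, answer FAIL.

Decompose h/3: succ(y2) =?= succ(succ(nil)),  h(h(x2, y1, 5), h(5, nil, 2), w) =?= h(s, p, h(p, succ(2), 2)),  h(h(w, p, succ(2)), succ(5), w) =?= h(y1, z, x2).
Decompose succ/1: y2 =?= succ(nil).
Bind y2 := succ(nil); no other remaining equation mentions y2.
Decompose h/3: h(x2, y1, 5) =?= s,  h(5, nil, 2) =?= p,  w =?= h(p, succ(2), 2).
Bind s := h(x2, y1, 5); no other remaining equation mentions s.
Bind p := h(5, nil, 2); substituting into the remaining equations gives: w =?= h(h(5, nil, 2), succ(2), 2),  h(h(w, h(5, nil, 2), succ(2)), succ(5), w) =?= h(y1, z, x2).
Bind w := h(h(5, nil, 2), succ(2), 2); substituting into the remaining equation gives: h(h(h(h(5, nil, 2), succ(2), 2), h(5, nil, 2), succ(2)), succ(5), h(h(5, nil, 2), succ(2), 2)) =?= h(y1, z, x2).
Decompose h/3: h(h(h(5, nil, 2), succ(2), 2), h(5, nil, 2), succ(2)) =?= y1,  succ(5) =?= z,  h(h(5, nil, 2), succ(2), 2) =?= x2.
Bind y1 := h(h(h(5, nil, 2), succ(2), 2), h(5, nil, 2), succ(2)); no other remaining equation mentions y1. Substituting into the earlier binding gives s := h(x2, h(h(h(5, nil, 2), succ(2), 2), h(5, nil, 2), succ(2)), 5).
Bind z := succ(5); no other remaining equation mentions z.
Bind x2 := h(h(5, nil, 2), succ(2), 2). Substituting into the earlier binding gives s := h(h(h(5, nil, 2), succ(2), 2), h(h(h(5, nil, 2), succ(2), 2), h(5, nil, 2), succ(2)), 5).
MGU = { y2 := succ(nil), s := h(h(h(5, nil, 2), succ(2), 2), h(h(h(5, nil, 2), succ(2), 2), h(5, nil, 2), succ(2)), 5), p := h(5, nil, 2), w := h(h(5, nil, 2), succ(2), 2), y1 := h(h(h(5, nil, 2), succ(2), 2), h(5, nil, 2), succ(2)), z := succ(5), x2 := h(h(5, nil, 2), succ(2), 2) }, so x2 := h(h(5, nil, 2), succ(2), 2).

h(h(5, nil, 2), succ(2), 2)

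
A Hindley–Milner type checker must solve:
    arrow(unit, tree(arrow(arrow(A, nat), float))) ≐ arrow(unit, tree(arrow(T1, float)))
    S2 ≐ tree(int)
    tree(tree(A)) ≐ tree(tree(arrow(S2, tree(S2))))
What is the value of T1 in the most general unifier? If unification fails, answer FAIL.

Decompose arrow/2: unit ≐ unit,  tree(arrow(arrow(A, nat), float)) ≐ tree(arrow(T1, float)).
Delete trivial equation unit ≐ unit.
Decompose tree/1: arrow(arrow(A, nat), float) ≐ arrow(T1, float).
Decompose arrow/2: arrow(A, nat) ≐ T1,  float ≐ float.
Bind T1 := arrow(A, nat); no other remaining equation mentions T1.
Delete trivial equation float ≐ float.
Bind S2 := tree(int); substituting into the remaining equation gives: tree(tree(A)) ≐ tree(tree(arrow(tree(int), tree(tree(int))))).
Decompose tree/1: tree(A) ≐ tree(arrow(tree(int), tree(tree(int)))).
Decompose tree/1: A ≐ arrow(tree(int), tree(tree(int))).
Bind A := arrow(tree(int), tree(tree(int))). Substituting into the earlier binding gives T1 := arrow(arrow(tree(int), tree(tree(int))), nat).
MGU = { T1 := arrow(arrow(tree(int), tree(tree(int))), nat), S2 := tree(int), A := arrow(tree(int), tree(tree(int))) }, so T1 := arrow(arrow(tree(int), tree(tree(int))), nat).

arrow(arrow(tree(int), tree(tree(int))), nat)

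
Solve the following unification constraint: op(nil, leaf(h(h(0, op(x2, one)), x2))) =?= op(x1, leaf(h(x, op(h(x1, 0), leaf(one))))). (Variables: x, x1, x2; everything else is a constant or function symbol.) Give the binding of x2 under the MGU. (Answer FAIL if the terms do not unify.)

Decompose op/2: nil =?= x1,  leaf(h(h(0, op(x2, one)), x2)) =?= leaf(h(x, op(h(x1, 0), leaf(one)))).
Bind x1 := nil; substituting into the remaining equation gives: leaf(h(h(0, op(x2, one)), x2)) =?= leaf(h(x, op(h(nil, 0), leaf(one)))).
Decompose leaf/1: h(h(0, op(x2, one)), x2) =?= h(x, op(h(nil, 0), leaf(one))).
Decompose h/2: h(0, op(x2, one)) =?= x,  x2 =?= op(h(nil, 0), leaf(one)).
Bind x := h(0, op(x2, one)); no other remaining equation mentions x.
Bind x2 := op(h(nil, 0), leaf(one)). Substituting into the earlier binding gives x := h(0, op(op(h(nil, 0), leaf(one)), one)).
MGU = { x1 := nil, x := h(0, op(op(h(nil, 0), leaf(one)), one)), x2 := op(h(nil, 0), leaf(one)) }, so x2 := op(h(nil, 0), leaf(one)).

op(h(nil, 0), leaf(one))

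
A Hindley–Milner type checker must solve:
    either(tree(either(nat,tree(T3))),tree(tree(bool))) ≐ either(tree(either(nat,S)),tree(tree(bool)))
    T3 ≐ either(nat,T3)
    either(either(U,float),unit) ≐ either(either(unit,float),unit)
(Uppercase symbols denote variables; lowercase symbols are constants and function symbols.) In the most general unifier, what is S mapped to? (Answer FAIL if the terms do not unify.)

Decompose either/2: tree(either(nat,tree(T3))) ≐ tree(either(nat,S)),  tree(tree(bool)) ≐ tree(tree(bool)).
Decompose tree/1: either(nat,tree(T3)) ≐ either(nat,S).
Decompose either/2: nat ≐ nat,  tree(T3) ≐ S.
Delete trivial equation nat ≐ nat.
Bind S := tree(T3); no other remaining equation mentions S.
Delete trivial equation tree(tree(bool)) ≐ tree(tree(bool)).
Occurs check fails: T3 occurs in either(nat,T3); the equation T3 ≐ either(nat,T3) has no finite solution.

FAIL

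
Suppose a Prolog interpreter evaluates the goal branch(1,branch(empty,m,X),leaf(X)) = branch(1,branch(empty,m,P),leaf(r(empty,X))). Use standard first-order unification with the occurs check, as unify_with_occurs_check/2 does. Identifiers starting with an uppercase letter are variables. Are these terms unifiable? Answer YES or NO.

NO

Decompose branch/3: 1 = 1,  branch(empty,m,X) = branch(empty,m,P),  leaf(X) = leaf(r(empty,X)).
Delete trivial equation 1 = 1.
Decompose branch/3: empty = empty,  m = m,  X = P.
Delete trivial equation empty = empty.
Delete trivial equation m = m.
Bind X := P; substituting into the remaining equation gives: leaf(P) = leaf(r(empty,P)).
Decompose leaf/1: P = r(empty,P).
Occurs check fails: P occurs in r(empty,P); the equation P = r(empty,P) has no finite solution.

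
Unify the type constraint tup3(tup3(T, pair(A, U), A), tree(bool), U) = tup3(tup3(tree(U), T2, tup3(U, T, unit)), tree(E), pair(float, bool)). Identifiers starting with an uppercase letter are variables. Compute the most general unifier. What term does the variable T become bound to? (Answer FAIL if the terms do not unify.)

tree(pair(float, bool))

Decompose tup3/3: tup3(T, pair(A, U), A) = tup3(tree(U), T2, tup3(U, T, unit)),  tree(bool) = tree(E),  U = pair(float, bool).
Decompose tup3/3: T = tree(U),  pair(A, U) = T2,  A = tup3(U, T, unit).
Bind T := tree(U); substituting into the one remaining equation that mentions T gives: A = tup3(U, tree(U), unit).
Bind T2 := pair(A, U); no other remaining equation mentions T2.
Bind A := tup3(U, tree(U), unit); no other remaining equation mentions A. Substituting into the earlier binding gives T2 := pair(tup3(U, tree(U), unit), U).
Decompose tree/1: bool = E.
Bind E := bool; no other remaining equation mentions E.
Bind U := pair(float, bool). Substituting into the earlier bindings gives T := tree(pair(float, bool)), T2 := pair(tup3(pair(float, bool), tree(pair(float, bool)), unit), pair(float, bool)), A := tup3(pair(float, bool), tree(pair(float, bool)), unit).
MGU = { T -> tree(pair(float, bool)), T2 -> pair(tup3(pair(float, bool), tree(pair(float, bool)), unit), pair(float, bool)), A -> tup3(pair(float, bool), tree(pair(float, bool)), unit), E -> bool, U -> pair(float, bool) }, so T -> tree(pair(float, bool)).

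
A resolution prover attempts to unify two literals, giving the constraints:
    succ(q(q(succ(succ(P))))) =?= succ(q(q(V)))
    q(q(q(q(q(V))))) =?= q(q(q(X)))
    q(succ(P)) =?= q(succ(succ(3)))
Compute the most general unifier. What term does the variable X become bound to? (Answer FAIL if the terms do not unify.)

q(q(succ(succ(succ(3)))))

Decompose succ/1: q(q(succ(succ(P)))) =?= q(q(V)).
Decompose q/1: q(succ(succ(P))) =?= q(V).
Decompose q/1: succ(succ(P)) =?= V.
Bind V := succ(succ(P)); substituting into the one remaining equation that mentions V gives: q(q(q(q(q(succ(succ(P))))))) =?= q(q(q(X))).
Decompose q/1: q(q(q(q(succ(succ(P)))))) =?= q(q(X)).
Decompose q/1: q(q(q(succ(succ(P))))) =?= q(X).
Decompose q/1: q(q(succ(succ(P)))) =?= X.
Bind X := q(q(succ(succ(P)))); no other remaining equation mentions X.
Decompose q/1: succ(P) =?= succ(succ(3)).
Decompose succ/1: P =?= succ(3).
Bind P := succ(3). Substituting into the earlier bindings gives V := succ(succ(succ(3))), X := q(q(succ(succ(succ(3))))).
MGU = { V ↦ succ(succ(succ(3))), X ↦ q(q(succ(succ(succ(3))))), P ↦ succ(3) }, so X ↦ q(q(succ(succ(succ(3))))).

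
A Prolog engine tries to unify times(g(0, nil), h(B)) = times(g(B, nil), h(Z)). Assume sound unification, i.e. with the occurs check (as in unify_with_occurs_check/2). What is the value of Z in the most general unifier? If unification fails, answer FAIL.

0

Decompose times/2: g(0, nil) = g(B, nil),  h(B) = h(Z).
Decompose g/2: 0 = B,  nil = nil.
Bind B := 0; substituting into the one remaining equation that mentions B gives: h(0) = h(Z).
Delete trivial equation nil = nil.
Decompose h/1: 0 = Z.
Bind Z := 0.
MGU = { B -> 0, Z -> 0 }, so Z -> 0.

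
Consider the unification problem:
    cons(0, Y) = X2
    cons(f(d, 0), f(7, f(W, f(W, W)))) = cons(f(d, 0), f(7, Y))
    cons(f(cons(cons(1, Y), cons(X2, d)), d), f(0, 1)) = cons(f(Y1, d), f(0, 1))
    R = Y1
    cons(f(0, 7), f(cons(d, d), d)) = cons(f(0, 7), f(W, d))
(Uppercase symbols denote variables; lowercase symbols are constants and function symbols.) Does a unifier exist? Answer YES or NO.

Bind X2 := cons(0, Y); substituting into the one remaining equation that mentions X2 gives: cons(f(cons(cons(1, Y), cons(cons(0, Y), d)), d), f(0, 1)) = cons(f(Y1, d), f(0, 1)).
Decompose cons/2: f(d, 0) = f(d, 0),  f(7, f(W, f(W, W))) = f(7, Y).
Delete trivial equation f(d, 0) = f(d, 0).
Decompose f/2: 7 = 7,  f(W, f(W, W)) = Y.
Delete trivial equation 7 = 7.
Bind Y := f(W, f(W, W)); substituting into the one remaining equation that mentions Y gives: cons(f(cons(cons(1, f(W, f(W, W))), cons(cons(0, f(W, f(W, W))), d)), d), f(0, 1)) = cons(f(Y1, d), f(0, 1)). Substituting into the earlier binding gives X2 := cons(0, f(W, f(W, W))).
Decompose cons/2: f(cons(cons(1, f(W, f(W, W))), cons(cons(0, f(W, f(W, W))), d)), d) = f(Y1, d),  f(0, 1) = f(0, 1).
Decompose f/2: cons(cons(1, f(W, f(W, W))), cons(cons(0, f(W, f(W, W))), d)) = Y1,  d = d.
Bind Y1 := cons(cons(1, f(W, f(W, W))), cons(cons(0, f(W, f(W, W))), d)); substituting into the one remaining equation that mentions Y1 gives: R = cons(cons(1, f(W, f(W, W))), cons(cons(0, f(W, f(W, W))), d)).
Delete trivial equation d = d.
Delete trivial equation f(0, 1) = f(0, 1).
Bind R := cons(cons(1, f(W, f(W, W))), cons(cons(0, f(W, f(W, W))), d)); no other remaining equation mentions R.
Decompose cons/2: f(0, 7) = f(0, 7),  f(cons(d, d), d) = f(W, d).
Delete trivial equation f(0, 7) = f(0, 7).
Decompose f/2: cons(d, d) = W,  d = d.
Bind W := cons(d, d); no other remaining equation mentions W. Substituting into the earlier bindings gives X2 := cons(0, f(cons(d, d), f(cons(d, d), cons(d, d)))), Y := f(cons(d, d), f(cons(d, d), cons(d, d))), Y1 := cons(cons(1, f(cons(d, d), f(cons(d, d), cons(d, d)))), cons(cons(0, f(cons(d, d), f(cons(d, d), cons(d, d)))), d)), R := cons(cons(1, f(cons(d, d), f(cons(d, d), cons(d, d)))), cons(cons(0, f(cons(d, d), f(cons(d, d), cons(d, d)))), d)).
Delete trivial equation d = d.
No equations remain and no clash or occurs-check failure arose, so a unifier exists.

YES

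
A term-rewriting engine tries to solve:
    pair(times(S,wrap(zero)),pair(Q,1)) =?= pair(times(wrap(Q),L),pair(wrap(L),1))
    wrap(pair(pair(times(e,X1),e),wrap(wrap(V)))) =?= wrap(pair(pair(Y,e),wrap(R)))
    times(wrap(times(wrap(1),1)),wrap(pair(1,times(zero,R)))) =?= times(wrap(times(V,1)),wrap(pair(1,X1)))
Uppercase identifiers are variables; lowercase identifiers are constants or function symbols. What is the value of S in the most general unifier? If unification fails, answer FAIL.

Decompose pair/2: times(S,wrap(zero)) =?= times(wrap(Q),L),  pair(Q,1) =?= pair(wrap(L),1).
Decompose times/2: S =?= wrap(Q),  wrap(zero) =?= L.
Bind S := wrap(Q); no other remaining equation mentions S.
Bind L := wrap(zero); substituting into the one remaining equation that mentions L gives: pair(Q,1) =?= pair(wrap(wrap(zero)),1).
Decompose pair/2: Q =?= wrap(wrap(zero)),  1 =?= 1.
Bind Q := wrap(wrap(zero)); no other remaining equation mentions Q. Substituting into the earlier binding gives S := wrap(wrap(wrap(zero))).
Delete trivial equation 1 =?= 1.
Decompose wrap/1: pair(pair(times(e,X1),e),wrap(wrap(V))) =?= pair(pair(Y,e),wrap(R)).
Decompose pair/2: pair(times(e,X1),e) =?= pair(Y,e),  wrap(wrap(V)) =?= wrap(R).
Decompose pair/2: times(e,X1) =?= Y,  e =?= e.
Bind Y := times(e,X1); no other remaining equation mentions Y.
Delete trivial equation e =?= e.
Decompose wrap/1: wrap(V) =?= R.
Bind R := wrap(V); substituting into the remaining equation gives: times(wrap(times(wrap(1),1)),wrap(pair(1,times(zero,wrap(V))))) =?= times(wrap(times(V,1)),wrap(pair(1,X1))).
Decompose times/2: wrap(times(wrap(1),1)) =?= wrap(times(V,1)),  wrap(pair(1,times(zero,wrap(V)))) =?= wrap(pair(1,X1)).
Decompose wrap/1: times(wrap(1),1) =?= times(V,1).
Decompose times/2: wrap(1) =?= V,  1 =?= 1.
Bind V := wrap(1); substituting into the one remaining equation that mentions V gives: wrap(pair(1,times(zero,wrap(wrap(1))))) =?= wrap(pair(1,X1)). Substituting into the earlier binding gives R := wrap(wrap(1)).
Delete trivial equation 1 =?= 1.
Decompose wrap/1: pair(1,times(zero,wrap(wrap(1)))) =?= pair(1,X1).
Decompose pair/2: 1 =?= 1,  times(zero,wrap(wrap(1))) =?= X1.
Delete trivial equation 1 =?= 1.
Bind X1 := times(zero,wrap(wrap(1))). Substituting into the earlier binding gives Y := times(e,times(zero,wrap(wrap(1)))).
MGU = { S := wrap(wrap(wrap(zero))), L := wrap(zero), Q := wrap(wrap(zero)), Y := times(e,times(zero,wrap(wrap(1)))), R := wrap(wrap(1)), V := wrap(1), X1 := times(zero,wrap(wrap(1))) }, so S := wrap(wrap(wrap(zero))).

wrap(wrap(wrap(zero)))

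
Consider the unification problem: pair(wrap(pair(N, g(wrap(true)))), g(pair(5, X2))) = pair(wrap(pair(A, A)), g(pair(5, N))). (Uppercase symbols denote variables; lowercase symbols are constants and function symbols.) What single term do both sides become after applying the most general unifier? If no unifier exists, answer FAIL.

Decompose pair/2: wrap(pair(N, g(wrap(true)))) = wrap(pair(A, A)),  g(pair(5, X2)) = g(pair(5, N)).
Decompose wrap/1: pair(N, g(wrap(true))) = pair(A, A).
Decompose pair/2: N = A,  g(wrap(true)) = A.
Bind N := A; substituting into the one remaining equation that mentions N gives: g(pair(5, X2)) = g(pair(5, A)).
Bind A := g(wrap(true)); substituting into the remaining equation gives: g(pair(5, X2)) = g(pair(5, g(wrap(true)))). Substituting into the earlier binding gives N := g(wrap(true)).
Decompose g/1: pair(5, X2) = pair(5, g(wrap(true))).
Decompose pair/2: 5 = 5,  X2 = g(wrap(true)).
Delete trivial equation 5 = 5.
Bind X2 := g(wrap(true)).
Applying the MGU to either side gives pair(wrap(pair(g(wrap(true)), g(wrap(true)))), g(pair(5, g(wrap(true))))).

pair(wrap(pair(g(wrap(true)), g(wrap(true)))), g(pair(5, g(wrap(true)))))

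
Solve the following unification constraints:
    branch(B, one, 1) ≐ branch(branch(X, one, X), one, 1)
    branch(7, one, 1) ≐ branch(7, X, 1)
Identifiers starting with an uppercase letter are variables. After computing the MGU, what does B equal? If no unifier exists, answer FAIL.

Decompose branch/3: B ≐ branch(X, one, X),  one ≐ one,  1 ≐ 1.
Bind B := branch(X, one, X); no other remaining equation mentions B.
Delete trivial equation one ≐ one.
Delete trivial equation 1 ≐ 1.
Decompose branch/3: 7 ≐ 7,  one ≐ X,  1 ≐ 1.
Delete trivial equation 7 ≐ 7.
Bind X := one; no other remaining equation mentions X. Substituting into the earlier binding gives B := branch(one, one, one).
Delete trivial equation 1 ≐ 1.
MGU = { B := branch(one, one, one), X := one }, so B := branch(one, one, one).

branch(one, one, one)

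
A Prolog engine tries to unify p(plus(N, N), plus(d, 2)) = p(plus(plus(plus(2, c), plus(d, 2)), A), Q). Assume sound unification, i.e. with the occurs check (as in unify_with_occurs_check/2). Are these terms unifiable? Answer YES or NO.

Decompose p/2: plus(N, N) = plus(plus(plus(2, c), plus(d, 2)), A),  plus(d, 2) = Q.
Decompose plus/2: N = plus(plus(2, c), plus(d, 2)),  N = A.
Bind N := plus(plus(2, c), plus(d, 2)); substituting into the one remaining equation that mentions N gives: plus(plus(2, c), plus(d, 2)) = A.
Bind A := plus(plus(2, c), plus(d, 2)); no other remaining equation mentions A.
Bind Q := plus(d, 2).
No equations remain and no clash or occurs-check failure arose, so a unifier exists.

YES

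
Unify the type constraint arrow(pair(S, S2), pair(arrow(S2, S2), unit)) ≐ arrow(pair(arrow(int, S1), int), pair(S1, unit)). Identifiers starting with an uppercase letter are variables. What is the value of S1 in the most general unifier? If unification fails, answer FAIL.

arrow(int, int)

Decompose arrow/2: pair(S, S2) ≐ pair(arrow(int, S1), int),  pair(arrow(S2, S2), unit) ≐ pair(S1, unit).
Decompose pair/2: S ≐ arrow(int, S1),  S2 ≐ int.
Bind S := arrow(int, S1); no other remaining equation mentions S.
Bind S2 := int; substituting into the remaining equation gives: pair(arrow(int, int), unit) ≐ pair(S1, unit).
Decompose pair/2: arrow(int, int) ≐ S1,  unit ≐ unit.
Bind S1 := arrow(int, int); no other remaining equation mentions S1. Substituting into the earlier binding gives S := arrow(int, arrow(int, int)).
Delete trivial equation unit ≐ unit.
MGU = { S ↦ arrow(int, arrow(int, int)), S2 ↦ int, S1 ↦ arrow(int, int) }, so S1 ↦ arrow(int, int).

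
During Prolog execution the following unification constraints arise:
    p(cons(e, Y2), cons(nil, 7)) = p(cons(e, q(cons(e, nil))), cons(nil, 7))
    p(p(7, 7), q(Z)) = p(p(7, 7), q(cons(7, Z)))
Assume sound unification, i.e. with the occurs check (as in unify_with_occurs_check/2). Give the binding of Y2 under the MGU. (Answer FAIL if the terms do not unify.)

FAIL

Decompose p/2: cons(e, Y2) = cons(e, q(cons(e, nil))),  cons(nil, 7) = cons(nil, 7).
Decompose cons/2: e = e,  Y2 = q(cons(e, nil)).
Delete trivial equation e = e.
Bind Y2 := q(cons(e, nil)); no other remaining equation mentions Y2.
Delete trivial equation cons(nil, 7) = cons(nil, 7).
Decompose p/2: p(7, 7) = p(7, 7),  q(Z) = q(cons(7, Z)).
Delete trivial equation p(7, 7) = p(7, 7).
Decompose q/1: Z = cons(7, Z).
Occurs check fails: Z occurs in cons(7, Z); the equation Z = cons(7, Z) has no finite solution.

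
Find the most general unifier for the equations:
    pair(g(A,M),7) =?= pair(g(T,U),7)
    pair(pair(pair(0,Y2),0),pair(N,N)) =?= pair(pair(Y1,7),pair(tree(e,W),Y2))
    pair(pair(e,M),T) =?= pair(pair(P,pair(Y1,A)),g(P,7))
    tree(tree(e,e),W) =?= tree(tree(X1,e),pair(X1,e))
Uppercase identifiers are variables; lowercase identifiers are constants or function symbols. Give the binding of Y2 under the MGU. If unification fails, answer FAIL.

Decompose pair/2: g(A,M) =?= g(T,U),  7 =?= 7.
Decompose g/2: A =?= T,  M =?= U.
Bind A := T; substituting into the one remaining equation that mentions A gives: pair(pair(e,M),T) =?= pair(pair(P,pair(Y1,T)),g(P,7)).
Bind M := U; substituting into the one remaining equation that mentions M gives: pair(pair(e,U),T) =?= pair(pair(P,pair(Y1,T)),g(P,7)).
Delete trivial equation 7 =?= 7.
Decompose pair/2: pair(pair(0,Y2),0) =?= pair(Y1,7),  pair(N,N) =?= pair(tree(e,W),Y2).
Decompose pair/2: pair(0,Y2) =?= Y1,  0 =?= 7.
Bind Y1 := pair(0,Y2); substituting into the one remaining equation that mentions Y1 gives: pair(pair(e,U),T) =?= pair(pair(P,pair(pair(0,Y2),T)),g(P,7)).
Clash: constants 0 and 7 differ; no unifier exists.

FAIL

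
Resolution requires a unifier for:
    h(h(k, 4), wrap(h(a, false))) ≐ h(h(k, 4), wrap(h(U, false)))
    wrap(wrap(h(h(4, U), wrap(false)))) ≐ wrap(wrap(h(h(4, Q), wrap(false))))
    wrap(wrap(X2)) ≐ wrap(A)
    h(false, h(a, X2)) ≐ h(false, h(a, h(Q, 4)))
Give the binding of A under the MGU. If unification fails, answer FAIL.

wrap(h(a, 4))

Decompose h/2: h(k, 4) ≐ h(k, 4),  wrap(h(a, false)) ≐ wrap(h(U, false)).
Delete trivial equation h(k, 4) ≐ h(k, 4).
Decompose wrap/1: h(a, false) ≐ h(U, false).
Decompose h/2: a ≐ U,  false ≐ false.
Bind U := a; substituting into the one remaining equation that mentions U gives: wrap(wrap(h(h(4, a), wrap(false)))) ≐ wrap(wrap(h(h(4, Q), wrap(false)))).
Delete trivial equation false ≐ false.
Decompose wrap/1: wrap(h(h(4, a), wrap(false))) ≐ wrap(h(h(4, Q), wrap(false))).
Decompose wrap/1: h(h(4, a), wrap(false)) ≐ h(h(4, Q), wrap(false)).
Decompose h/2: h(4, a) ≐ h(4, Q),  wrap(false) ≐ wrap(false).
Decompose h/2: 4 ≐ 4,  a ≐ Q.
Delete trivial equation 4 ≐ 4.
Bind Q := a; substituting into the one remaining equation that mentions Q gives: h(false, h(a, X2)) ≐ h(false, h(a, h(a, 4))).
Delete trivial equation wrap(false) ≐ wrap(false).
Decompose wrap/1: wrap(X2) ≐ A.
Bind A := wrap(X2); no other remaining equation mentions A.
Decompose h/2: false ≐ false,  h(a, X2) ≐ h(a, h(a, 4)).
Delete trivial equation false ≐ false.
Decompose h/2: a ≐ a,  X2 ≐ h(a, 4).
Delete trivial equation a ≐ a.
Bind X2 := h(a, 4). Substituting into the earlier binding gives A := wrap(h(a, 4)).
MGU = { U -> a, Q -> a, A -> wrap(h(a, 4)), X2 -> h(a, 4) }, so A -> wrap(h(a, 4)).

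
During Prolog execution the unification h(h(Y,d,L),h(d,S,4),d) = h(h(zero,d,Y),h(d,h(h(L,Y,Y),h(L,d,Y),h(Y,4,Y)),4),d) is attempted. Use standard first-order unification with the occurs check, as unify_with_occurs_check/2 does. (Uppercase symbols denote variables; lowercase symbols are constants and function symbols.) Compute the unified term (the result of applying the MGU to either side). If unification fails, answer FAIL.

Decompose h/3: h(Y,d,L) = h(zero,d,Y),  h(d,S,4) = h(d,h(h(L,Y,Y),h(L,d,Y),h(Y,4,Y)),4),  d = d.
Decompose h/3: Y = zero,  d = d,  L = Y.
Bind Y := zero; substituting into the 2 remaining equations that mention Y gives: L = zero,  h(d,S,4) = h(d,h(h(L,zero,zero),h(L,d,zero),h(zero,4,zero)),4).
Delete trivial equation d = d.
Bind L := zero; substituting into the one remaining equation that mentions L gives: h(d,S,4) = h(d,h(h(zero,zero,zero),h(zero,d,zero),h(zero,4,zero)),4).
Decompose h/3: d = d,  S = h(h(zero,zero,zero),h(zero,d,zero),h(zero,4,zero)),  4 = 4.
Delete trivial equation d = d.
Bind S := h(h(zero,zero,zero),h(zero,d,zero),h(zero,4,zero)); no other remaining equation mentions S.
Delete trivial equation 4 = 4.
Delete trivial equation d = d.
Applying the MGU to either side gives h(h(zero,d,zero),h(d,h(h(zero,zero,zero),h(zero,d,zero),h(zero,4,zero)),4),d).

h(h(zero,d,zero),h(d,h(h(zero,zero,zero),h(zero,d,zero),h(zero,4,zero)),4),d)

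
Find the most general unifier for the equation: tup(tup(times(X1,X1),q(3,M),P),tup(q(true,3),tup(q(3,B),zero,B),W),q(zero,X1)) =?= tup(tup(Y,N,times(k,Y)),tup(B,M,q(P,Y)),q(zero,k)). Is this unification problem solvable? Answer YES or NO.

Decompose tup/3: tup(times(X1,X1),q(3,M),P) =?= tup(Y,N,times(k,Y)),  tup(q(true,3),tup(q(3,B),zero,B),W) =?= tup(B,M,q(P,Y)),  q(zero,X1) =?= q(zero,k).
Decompose tup/3: times(X1,X1) =?= Y,  q(3,M) =?= N,  P =?= times(k,Y).
Bind Y := times(X1,X1); substituting into the 2 remaining equations that mention Y gives: P =?= times(k,times(X1,X1)),  tup(q(true,3),tup(q(3,B),zero,B),W) =?= tup(B,M,q(P,times(X1,X1))).
Bind N := q(3,M); no other remaining equation mentions N.
Bind P := times(k,times(X1,X1)); substituting into the one remaining equation that mentions P gives: tup(q(true,3),tup(q(3,B),zero,B),W) =?= tup(B,M,q(times(k,times(X1,X1)),times(X1,X1))).
Decompose tup/3: q(true,3) =?= B,  tup(q(3,B),zero,B) =?= M,  W =?= q(times(k,times(X1,X1)),times(X1,X1)).
Bind B := q(true,3); substituting into the one remaining equation that mentions B gives: tup(q(3,q(true,3)),zero,q(true,3)) =?= M.
Bind M := tup(q(3,q(true,3)),zero,q(true,3)); no other remaining equation mentions M. Substituting into the earlier binding gives N := q(3,tup(q(3,q(true,3)),zero,q(true,3))).
Bind W := q(times(k,times(X1,X1)),times(X1,X1)); no other remaining equation mentions W.
Decompose q/2: zero =?= zero,  X1 =?= k.
Delete trivial equation zero =?= zero.
Bind X1 := k. Substituting into the earlier bindings gives Y := times(k,k), P := times(k,times(k,k)), W := q(times(k,times(k,k)),times(k,k)).
No equations remain and no clash or occurs-check failure arose, so a unifier exists.

YES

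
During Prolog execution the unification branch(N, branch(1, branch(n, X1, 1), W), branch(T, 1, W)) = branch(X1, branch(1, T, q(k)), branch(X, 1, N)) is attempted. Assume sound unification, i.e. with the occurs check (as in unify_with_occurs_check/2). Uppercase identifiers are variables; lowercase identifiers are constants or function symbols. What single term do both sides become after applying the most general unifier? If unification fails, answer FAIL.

Decompose branch/3: N = X1,  branch(1, branch(n, X1, 1), W) = branch(1, T, q(k)),  branch(T, 1, W) = branch(X, 1, N).
Bind N := X1; substituting into the one remaining equation that mentions N gives: branch(T, 1, W) = branch(X, 1, X1).
Decompose branch/3: 1 = 1,  branch(n, X1, 1) = T,  W = q(k).
Delete trivial equation 1 = 1.
Bind T := branch(n, X1, 1); substituting into the one remaining equation that mentions T gives: branch(branch(n, X1, 1), 1, W) = branch(X, 1, X1).
Bind W := q(k); substituting into the remaining equation gives: branch(branch(n, X1, 1), 1, q(k)) = branch(X, 1, X1).
Decompose branch/3: branch(n, X1, 1) = X,  1 = 1,  q(k) = X1.
Bind X := branch(n, X1, 1); no other remaining equation mentions X.
Delete trivial equation 1 = 1.
Bind X1 := q(k). Substituting into the earlier bindings gives N := q(k), T := branch(n, q(k), 1), X := branch(n, q(k), 1).
Applying the MGU to either side gives branch(q(k), branch(1, branch(n, q(k), 1), q(k)), branch(branch(n, q(k), 1), 1, q(k))).

branch(q(k), branch(1, branch(n, q(k), 1), q(k)), branch(branch(n, q(k), 1), 1, q(k)))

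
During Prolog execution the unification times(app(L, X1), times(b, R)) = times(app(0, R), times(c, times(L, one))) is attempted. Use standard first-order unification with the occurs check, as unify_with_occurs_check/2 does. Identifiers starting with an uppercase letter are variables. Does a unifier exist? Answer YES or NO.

NO

Decompose times/2: app(L, X1) = app(0, R),  times(b, R) = times(c, times(L, one)).
Decompose app/2: L = 0,  X1 = R.
Bind L := 0; substituting into the one remaining equation that mentions L gives: times(b, R) = times(c, times(0, one)).
Bind X1 := R; no other remaining equation mentions X1.
Decompose times/2: b = c,  R = times(0, one).
Clash: constants b and c differ; no unifier exists.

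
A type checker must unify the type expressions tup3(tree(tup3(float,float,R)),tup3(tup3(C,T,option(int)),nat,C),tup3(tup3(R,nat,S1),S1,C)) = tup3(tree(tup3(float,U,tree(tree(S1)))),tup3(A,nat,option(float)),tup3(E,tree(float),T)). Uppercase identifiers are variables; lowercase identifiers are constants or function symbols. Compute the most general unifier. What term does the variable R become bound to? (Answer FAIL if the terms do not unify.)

Decompose tup3/3: tree(tup3(float,float,R)) = tree(tup3(float,U,tree(tree(S1)))),  tup3(tup3(C,T,option(int)),nat,C) = tup3(A,nat,option(float)),  tup3(tup3(R,nat,S1),S1,C) = tup3(E,tree(float),T).
Decompose tree/1: tup3(float,float,R) = tup3(float,U,tree(tree(S1))).
Decompose tup3/3: float = float,  float = U,  R = tree(tree(S1)).
Delete trivial equation float = float.
Bind U := float; no other remaining equation mentions U.
Bind R := tree(tree(S1)); substituting into the one remaining equation that mentions R gives: tup3(tup3(tree(tree(S1)),nat,S1),S1,C) = tup3(E,tree(float),T).
Decompose tup3/3: tup3(C,T,option(int)) = A,  nat = nat,  C = option(float).
Bind A := tup3(C,T,option(int)); no other remaining equation mentions A.
Delete trivial equation nat = nat.
Bind C := option(float); substituting into the remaining equation gives: tup3(tup3(tree(tree(S1)),nat,S1),S1,option(float)) = tup3(E,tree(float),T). Substituting into the earlier binding gives A := tup3(option(float),T,option(int)).
Decompose tup3/3: tup3(tree(tree(S1)),nat,S1) = E,  S1 = tree(float),  option(float) = T.
Bind E := tup3(tree(tree(S1)),nat,S1); no other remaining equation mentions E.
Bind S1 := tree(float); no other remaining equation mentions S1. Substituting into the earlier bindings gives R := tree(tree(tree(float))), E := tup3(tree(tree(tree(float))),nat,tree(float)).
Bind T := option(float). Substituting into the earlier binding gives A := tup3(option(float),option(float),option(int)).
MGU = { U -> float, R -> tree(tree(tree(float))), A -> tup3(option(float),option(float),option(int)), C -> option(float), E -> tup3(tree(tree(tree(float))),nat,tree(float)), S1 -> tree(float), T -> option(float) }, so R -> tree(tree(tree(float))).

tree(tree(tree(float)))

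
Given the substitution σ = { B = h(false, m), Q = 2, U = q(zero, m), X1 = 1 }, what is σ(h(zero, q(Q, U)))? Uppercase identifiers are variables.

Replace each occurrence of Q with 2.
Replace each occurrence of U with q(zero, m).
Result: h(zero, q(2, q(zero, m))).

h(zero, q(2, q(zero, m)))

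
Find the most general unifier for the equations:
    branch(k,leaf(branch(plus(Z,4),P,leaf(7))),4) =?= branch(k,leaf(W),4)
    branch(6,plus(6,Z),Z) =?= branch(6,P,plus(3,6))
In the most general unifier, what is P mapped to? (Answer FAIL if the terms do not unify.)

Decompose branch/3: k =?= k,  leaf(branch(plus(Z,4),P,leaf(7))) =?= leaf(W),  4 =?= 4.
Delete trivial equation k =?= k.
Decompose leaf/1: branch(plus(Z,4),P,leaf(7)) =?= W.
Bind W := branch(plus(Z,4),P,leaf(7)); no other remaining equation mentions W.
Delete trivial equation 4 =?= 4.
Decompose branch/3: 6 =?= 6,  plus(6,Z) =?= P,  Z =?= plus(3,6).
Delete trivial equation 6 =?= 6.
Bind P := plus(6,Z); no other remaining equation mentions P. Substituting into the earlier binding gives W := branch(plus(Z,4),plus(6,Z),leaf(7)).
Bind Z := plus(3,6). Substituting into the earlier bindings gives W := branch(plus(plus(3,6),4),plus(6,plus(3,6)),leaf(7)), P := plus(6,plus(3,6)).
MGU = { W := branch(plus(plus(3,6),4),plus(6,plus(3,6)),leaf(7)), P := plus(6,plus(3,6)), Z := plus(3,6) }, so P := plus(6,plus(3,6)).

plus(6,plus(3,6))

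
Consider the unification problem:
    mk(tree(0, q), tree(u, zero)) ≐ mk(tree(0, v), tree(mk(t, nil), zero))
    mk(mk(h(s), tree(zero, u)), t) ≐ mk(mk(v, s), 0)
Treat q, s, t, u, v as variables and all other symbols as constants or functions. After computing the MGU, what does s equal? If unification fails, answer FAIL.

tree(zero, mk(0, nil))

Decompose mk/2: tree(0, q) ≐ tree(0, v),  tree(u, zero) ≐ tree(mk(t, nil), zero).
Decompose tree/2: 0 ≐ 0,  q ≐ v.
Delete trivial equation 0 ≐ 0.
Bind q := v; no other remaining equation mentions q.
Decompose tree/2: u ≐ mk(t, nil),  zero ≐ zero.
Bind u := mk(t, nil); substituting into the one remaining equation that mentions u gives: mk(mk(h(s), tree(zero, mk(t, nil))), t) ≐ mk(mk(v, s), 0).
Delete trivial equation zero ≐ zero.
Decompose mk/2: mk(h(s), tree(zero, mk(t, nil))) ≐ mk(v, s),  t ≐ 0.
Decompose mk/2: h(s) ≐ v,  tree(zero, mk(t, nil)) ≐ s.
Bind v := h(s); no other remaining equation mentions v. Substituting into the earlier binding gives q := h(s).
Bind s := tree(zero, mk(t, nil)); no other remaining equation mentions s. Substituting into the earlier bindings gives q := h(tree(zero, mk(t, nil))), v := h(tree(zero, mk(t, nil))).
Bind t := 0. Substituting into the earlier bindings gives q := h(tree(zero, mk(0, nil))), u := mk(0, nil), v := h(tree(zero, mk(0, nil))), s := tree(zero, mk(0, nil)).
MGU = { q ↦ h(tree(zero, mk(0, nil))), u ↦ mk(0, nil), v ↦ h(tree(zero, mk(0, nil))), s ↦ tree(zero, mk(0, nil)), t ↦ 0 }, so s ↦ tree(zero, mk(0, nil)).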